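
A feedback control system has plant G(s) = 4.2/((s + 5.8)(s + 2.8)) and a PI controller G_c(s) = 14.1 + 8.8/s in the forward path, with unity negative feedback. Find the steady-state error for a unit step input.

0

The open loop G_c(s)G(s) has a pole at the origin (type 1), so the static position error constant is infinite and e_ss = 1/(1+∞) = 0.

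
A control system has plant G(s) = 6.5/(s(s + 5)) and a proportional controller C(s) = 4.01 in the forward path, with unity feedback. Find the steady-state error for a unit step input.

The open loop C(s)G(s) has a pole at the origin (type 1), so the static position error constant is infinite and e_ss = 1/(1+∞) = 0.

0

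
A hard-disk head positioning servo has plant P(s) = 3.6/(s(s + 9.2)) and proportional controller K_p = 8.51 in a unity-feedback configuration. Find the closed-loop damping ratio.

ζ = 0.831

1 + K_p·P(s) = 0 gives s² + 9.2s + 30.64 = 0.
Matching s² + 2ζω_n s + ω_n²: ω_n = √30.64 = 5.535 rad/s and 2ζω_n = 9.2, so ζ = 9.2/(2·5.535) = 0.831.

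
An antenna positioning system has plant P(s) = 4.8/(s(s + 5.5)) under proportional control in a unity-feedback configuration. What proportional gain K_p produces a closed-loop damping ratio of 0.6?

Closed-loop characteristic equation: s² + 5.5s + K_p·4.8 = 0.
So ω_n = √(4.8K_p) and 2ζω_n = 5.5, giving ζ = 5.5/(2√(4.8K_p)).
Setting ζ = 0.6: √(4.8K_p) = 5.5/(2·0.6) = 4.583, so K_p = 21.01/4.8 = 4.38.

K_p = 4.38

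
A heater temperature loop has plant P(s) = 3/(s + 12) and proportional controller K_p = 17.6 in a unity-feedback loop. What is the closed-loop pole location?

Closed-loop transfer function: T(s) = K_p·P(s)/(1 + K_p·P(s)) = 52.8/(s + 12 + 52.8) = 52.8/(s + 64.8).
The closed-loop pole is at s = −64.8.

s = -64.8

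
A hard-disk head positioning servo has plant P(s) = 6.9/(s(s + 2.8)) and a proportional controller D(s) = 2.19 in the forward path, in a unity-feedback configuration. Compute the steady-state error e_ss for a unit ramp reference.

The loop has one pole at the origin (type 1). Velocity error constant K_v = lim_{s→0} s·D(s)P(s) = 2.19·6.9/2.8 = 5.397.
Steady-state error to a unit ramp: e_ss = 1/K_v = 0.185.

0.185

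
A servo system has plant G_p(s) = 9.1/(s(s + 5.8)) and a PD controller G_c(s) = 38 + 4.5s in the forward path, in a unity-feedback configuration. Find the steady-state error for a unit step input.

0

The open loop G_c(s)G_p(s) has a pole at the origin (type 1), so the static position error constant is infinite and e_ss = 1/(1+∞) = 0.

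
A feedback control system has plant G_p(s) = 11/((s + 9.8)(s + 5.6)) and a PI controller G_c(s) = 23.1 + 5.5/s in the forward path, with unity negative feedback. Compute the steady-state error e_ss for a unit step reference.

0

The open loop G_c(s)G_p(s) has a pole at the origin (type 1), so the static position error constant is infinite and e_ss = 1/(1+∞) = 0.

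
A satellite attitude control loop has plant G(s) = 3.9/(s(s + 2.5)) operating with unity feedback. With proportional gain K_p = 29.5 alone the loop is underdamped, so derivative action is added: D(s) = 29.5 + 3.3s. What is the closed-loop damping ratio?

Forward path: (29.5 + 3.3s)·3.9/(s(s+2.5)). The closed-loop characteristic equation is s² + (2.5 + 3.9·3.3)s + 3.9·29.5 = 0.
That is s² + 15.37s + 115 = 0, so ω_n = 10.73 rad/s and ζ = 15.37/(2·10.73) = 0.7165.

ζ = 0.716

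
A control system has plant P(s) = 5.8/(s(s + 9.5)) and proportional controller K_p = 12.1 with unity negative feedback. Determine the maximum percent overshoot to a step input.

From 1 + K_pP(s) = 0: s² + 9.5s + 70.18 = 0 ⇒ ω_n = 8.377, ζ = 0.567.
%OS = 100·exp(−πζ/√(1−ζ²)) = 100·exp(−π·0.567/√0.6785) = 11.5%.

11.5%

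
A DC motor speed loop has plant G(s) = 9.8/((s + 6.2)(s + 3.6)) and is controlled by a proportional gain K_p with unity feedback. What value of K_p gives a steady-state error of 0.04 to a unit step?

For a type-0 loop with proportional control, e_ss = 1/(1 + K_p·G(0)).
G(0) = 0.4391. Require 1/(1 + K_p·0.4391) = 0.04, so 1 + 0.4391·K_p = 25.
K_p = (25 − 1)/0.4391 = 54.7.

K_p = 54.7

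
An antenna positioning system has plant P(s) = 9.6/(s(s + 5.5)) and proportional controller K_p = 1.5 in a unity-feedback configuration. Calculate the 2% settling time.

Closed-loop characteristic equation: s² + 5.5s + 14.4 = 0, so ω_n = 3.795 rad/s and ζ = 5.5/(2·3.795) = 0.7247.
2% settling time T_s ≈ 4/(ζω_n) = 4/2.75 = 1.45 s.

T_s ≈ 1.45 s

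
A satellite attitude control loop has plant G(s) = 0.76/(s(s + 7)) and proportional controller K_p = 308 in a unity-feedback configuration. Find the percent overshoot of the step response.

47.8%

From 1 + K_pG(s) = 0: s² + 7s + 234.1 = 0 ⇒ ω_n = 15.3, ζ = 0.2288.
%OS = 100·exp(−πζ/√(1−ζ²)) = 100·exp(−π·0.2288/√0.9477) = 47.8%.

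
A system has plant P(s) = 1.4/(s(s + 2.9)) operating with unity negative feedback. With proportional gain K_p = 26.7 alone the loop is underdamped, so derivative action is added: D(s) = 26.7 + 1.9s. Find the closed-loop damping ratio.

Forward path: (26.7 + 1.9s)·1.4/(s(s+2.9)). The closed-loop characteristic equation is s² + (2.9 + 1.4·1.9)s + 1.4·26.7 = 0.
That is s² + 5.56s + 37.38 = 0, so ω_n = 6.114 rad/s and ζ = 5.56/(2·6.114) = 0.4547.

ζ = 0.455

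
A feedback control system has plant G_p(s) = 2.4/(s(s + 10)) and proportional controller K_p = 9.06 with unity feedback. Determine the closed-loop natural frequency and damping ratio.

1 + K_p·G_p(s) = 0 gives s² + 10s + 21.74 = 0.
So ω_n² = 21.74 ⇒ ω_n = 4.663 rad/s, and ζ = 10/(2ω_n) = 1.07.

ω_n = 4.66 rad/s, ζ = 1.07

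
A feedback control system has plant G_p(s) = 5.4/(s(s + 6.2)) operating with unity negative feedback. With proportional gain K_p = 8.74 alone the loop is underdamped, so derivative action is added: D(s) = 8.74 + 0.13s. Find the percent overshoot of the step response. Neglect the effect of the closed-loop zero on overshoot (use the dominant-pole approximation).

Forward path: (8.74 + 0.13s)·5.4/(s(s+6.2)). The closed-loop characteristic equation is s² + (6.2 + 5.4·0.13)s + 5.4·8.74 = 0.
That is s² + 6.902s + 47.2 = 0, so ω_n = 6.87 rad/s and ζ = 6.902/(2·6.87) = 0.5023.
%OS = 100·exp(−πζ/√(1−ζ²)) = 16.1%.

16.1%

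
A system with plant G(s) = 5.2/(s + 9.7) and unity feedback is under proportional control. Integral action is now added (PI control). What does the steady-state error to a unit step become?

0

Adding integral action puts a pole at s = 0 in the forward path, raising the system type to 1; a type-1 loop has zero steady-state error to a step.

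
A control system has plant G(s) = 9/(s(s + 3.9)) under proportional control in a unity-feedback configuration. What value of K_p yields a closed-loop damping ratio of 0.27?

Closed-loop characteristic equation: s² + 3.9s + K_p·9 = 0.
So ω_n = √(9K_p) and 2ζω_n = 3.9, giving ζ = 3.9/(2√(9K_p)).
Setting ζ = 0.27: √(9K_p) = 3.9/(2·0.27) = 7.222, so K_p = 52.16/9 = 5.8.

K_p = 5.8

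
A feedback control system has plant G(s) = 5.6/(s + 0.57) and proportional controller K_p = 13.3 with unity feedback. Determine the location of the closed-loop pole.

Closed-loop transfer function: T(s) = K_p·G(s)/(1 + K_p·G(s)) = 74.48/(s + 0.57 + 74.48) = 74.48/(s + 75.05).
The closed-loop pole is at s = −75.05.

s = -75.05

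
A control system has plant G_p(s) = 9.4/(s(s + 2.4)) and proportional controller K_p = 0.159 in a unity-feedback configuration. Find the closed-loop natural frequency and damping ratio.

The closed-loop denominator is s(s+2.4) + 0.159·9.4 = s² + 2.4s + 1.495.
Matching s² + 2ζω_n s + ω_n²: ω_n = √1.495 = 1.223 rad/s and 2ζω_n = 2.4, so ζ = 2.4/(2·1.223) = 0.982.

ω_n = 1.22 rad/s, ζ = 0.982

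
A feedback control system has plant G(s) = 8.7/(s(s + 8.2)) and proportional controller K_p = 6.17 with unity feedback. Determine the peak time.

T_p = 0.517 s

Closed-loop characteristic equation: s² + 8.2s + 53.68 = 0, so ω_n = 7.327 rad/s and ζ = 8.2/(2·7.327) = 0.5596.
Damped frequency ω_d = ω_n√(1−ζ²) = 6.072 rad/s, so peak time T_p = π/ω_d = 0.517 s.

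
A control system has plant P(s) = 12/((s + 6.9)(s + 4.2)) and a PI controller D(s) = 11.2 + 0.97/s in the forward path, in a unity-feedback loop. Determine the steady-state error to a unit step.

The open loop D(s)P(s) has a pole at the origin (type 1), so the static position error constant is infinite and e_ss = 1/(1+∞) = 0.

0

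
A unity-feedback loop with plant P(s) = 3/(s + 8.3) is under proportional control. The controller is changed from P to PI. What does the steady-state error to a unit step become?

Adding integral action puts a pole at s = 0 in the forward path, raising the system type to 1; a type-1 loop has zero steady-state error to a step.

0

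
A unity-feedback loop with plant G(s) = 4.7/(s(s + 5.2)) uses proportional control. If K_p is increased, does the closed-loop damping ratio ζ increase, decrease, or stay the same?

decrease

ζ = 5.2/(2√(4.7K_p)); increasing K_p raises the denominator, so ζ falls.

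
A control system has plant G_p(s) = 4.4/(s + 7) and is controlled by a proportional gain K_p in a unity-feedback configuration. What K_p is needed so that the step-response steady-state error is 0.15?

K_p = 9.02

For a type-0 loop with proportional control, e_ss = 1/(1 + K_p·G_p(0)).
G_p(0) = 0.6286. Require 1/(1 + K_p·0.6286) = 0.15, so 1 + 0.6286·K_p = 6.667.
K_p = (6.667 − 1)/0.6286 = 9.02.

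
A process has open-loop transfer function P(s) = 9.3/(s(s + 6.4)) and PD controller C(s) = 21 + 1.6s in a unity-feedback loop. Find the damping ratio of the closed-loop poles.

Forward path: (21 + 1.6s)·9.3/(s(s+6.4)). The closed-loop characteristic equation is s² + (6.4 + 9.3·1.6)s + 9.3·21 = 0.
That is s² + 21.28s + 195.3 = 0, so ω_n = 13.97 rad/s and ζ = 21.28/(2·13.97) = 0.7614.

ζ = 0.761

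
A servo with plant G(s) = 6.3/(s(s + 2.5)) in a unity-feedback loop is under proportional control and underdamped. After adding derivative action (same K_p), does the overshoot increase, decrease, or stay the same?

The derivative term adds K·K_d to the s-coefficient of the characteristic equation, raising 2ζω_n while ω_n is unchanged; ζ increases, so overshoot decreases.

decrease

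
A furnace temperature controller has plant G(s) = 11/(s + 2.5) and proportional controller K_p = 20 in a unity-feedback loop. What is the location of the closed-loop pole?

s = -222.5

Closed-loop transfer function: T(s) = K_p·G(s)/(1 + K_p·G(s)) = 220/(s + 2.5 + 220) = 220/(s + 222.5).
The closed-loop pole is at s = −222.5.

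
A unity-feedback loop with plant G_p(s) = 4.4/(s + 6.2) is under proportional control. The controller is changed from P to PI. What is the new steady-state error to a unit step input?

0

Adding integral action puts a pole at s = 0 in the forward path, raising the system type to 1; a type-1 loop has zero steady-state error to a step.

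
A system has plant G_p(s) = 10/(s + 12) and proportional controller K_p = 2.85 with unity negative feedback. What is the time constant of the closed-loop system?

Closed-loop transfer function: T(s) = K_p·G_p(s)/(1 + K_p·G_p(s)) = 28.5/(s + 12 + 28.5) = 28.5/(s + 40.5).
Time constant τ = 1/40.5 = 0.0247 s.

τ = 0.0247 s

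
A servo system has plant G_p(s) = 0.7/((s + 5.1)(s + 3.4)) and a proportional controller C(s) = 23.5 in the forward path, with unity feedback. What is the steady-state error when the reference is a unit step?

0.513

The loop is type 0. Static position error constant K_pos = C(0)·G_p(0) = 23.5·0.04037 = 0.9487.
Steady-state error to a unit step: e_ss = 1/(1+K_pos) = 1/1.949 = 0.513.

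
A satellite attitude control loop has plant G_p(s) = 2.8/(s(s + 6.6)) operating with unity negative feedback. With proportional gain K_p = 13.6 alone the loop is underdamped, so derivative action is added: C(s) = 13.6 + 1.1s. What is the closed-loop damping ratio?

ζ = 0.784

Forward path: (13.6 + 1.1s)·2.8/(s(s+6.6)). The closed-loop characteristic equation is s² + (6.6 + 2.8·1.1)s + 2.8·13.6 = 0.
That is s² + 9.68s + 38.08 = 0, so ω_n = 6.171 rad/s and ζ = 9.68/(2·6.171) = 0.7843.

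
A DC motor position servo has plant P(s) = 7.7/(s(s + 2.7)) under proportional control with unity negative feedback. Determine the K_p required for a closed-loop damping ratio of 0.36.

K_p = 1.83

Closed-loop characteristic equation: s² + 2.7s + K_p·7.7 = 0.
So ω_n = √(7.7K_p) and 2ζω_n = 2.7, giving ζ = 2.7/(2√(7.7K_p)).
Setting ζ = 0.36: √(7.7K_p) = 2.7/(2·0.36) = 3.75, so K_p = 14.06/7.7 = 1.83.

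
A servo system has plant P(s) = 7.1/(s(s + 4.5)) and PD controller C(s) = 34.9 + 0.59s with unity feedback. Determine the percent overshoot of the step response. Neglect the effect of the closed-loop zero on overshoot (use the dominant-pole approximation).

40.6%

Forward path: (34.9 + 0.59s)·7.1/(s(s+4.5)). The closed-loop characteristic equation is s² + (4.5 + 7.1·0.59)s + 7.1·34.9 = 0.
That is s² + 8.689s + 247.8 = 0, so ω_n = 15.74 rad/s and ζ = 8.689/(2·15.74) = 0.276.
%OS = 100·exp(−πζ/√(1−ζ²)) = 40.6%.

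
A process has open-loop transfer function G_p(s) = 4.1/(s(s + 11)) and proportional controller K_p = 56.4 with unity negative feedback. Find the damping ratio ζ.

1 + K_p·G_p(s) = 0 gives s² + 11s + 231.2 = 0.
So ω_n² = 231.2 ⇒ ω_n = 15.21 rad/s, and ζ = 11/(2ω_n) = 0.362.

ζ = 0.362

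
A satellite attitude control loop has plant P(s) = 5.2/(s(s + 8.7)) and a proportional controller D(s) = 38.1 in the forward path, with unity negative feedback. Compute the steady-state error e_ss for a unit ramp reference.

0.0439

The loop has one pole at the origin (type 1). Velocity error constant K_v = lim_{s→0} s·D(s)P(s) = 38.1·5.2/8.7 = 22.77.
Steady-state error to a unit ramp: e_ss = 1/K_v = 0.0439.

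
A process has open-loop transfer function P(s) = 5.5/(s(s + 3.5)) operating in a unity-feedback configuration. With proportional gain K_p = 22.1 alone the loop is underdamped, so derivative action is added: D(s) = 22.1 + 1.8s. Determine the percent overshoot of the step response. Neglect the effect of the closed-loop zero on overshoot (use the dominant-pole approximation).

9.04%

Forward path: (22.1 + 1.8s)·5.5/(s(s+3.5)). The closed-loop characteristic equation is s² + (3.5 + 5.5·1.8)s + 5.5·22.1 = 0.
That is s² + 13.4s + 121.6 = 0, so ω_n = 11.02 rad/s and ζ = 13.4/(2·11.02) = 0.6077.
%OS = 100·exp(−πζ/√(1−ζ²)) = 9.04%.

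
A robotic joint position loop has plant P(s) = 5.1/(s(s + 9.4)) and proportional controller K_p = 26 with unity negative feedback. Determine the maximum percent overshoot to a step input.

From 1 + K_pP(s) = 0: s² + 9.4s + 132.6 = 0 ⇒ ω_n = 11.52, ζ = 0.4082.
%OS = 100·exp(−πζ/√(1−ζ²)) = 100·exp(−π·0.4082/√0.8334) = 24.5%.

24.5%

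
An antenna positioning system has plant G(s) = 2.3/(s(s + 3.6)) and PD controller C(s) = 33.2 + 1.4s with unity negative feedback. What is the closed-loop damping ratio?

ζ = 0.39

Forward path: (33.2 + 1.4s)·2.3/(s(s+3.6)). The closed-loop characteristic equation is s² + (3.6 + 2.3·1.4)s + 2.3·33.2 = 0.
That is s² + 6.82s + 76.36 = 0, so ω_n = 8.738 rad/s and ζ = 6.82/(2·8.738) = 0.3902.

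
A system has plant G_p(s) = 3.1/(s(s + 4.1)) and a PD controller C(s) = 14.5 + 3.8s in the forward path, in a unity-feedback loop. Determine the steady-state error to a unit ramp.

The loop has one pole at the origin (type 1). Velocity error constant K_v = lim_{s→0} s·C(s)G_p(s) = 14.5·3.1/4.1 = 10.96.
Steady-state error to a unit ramp: e_ss = 1/K_v = 0.0912.

0.0912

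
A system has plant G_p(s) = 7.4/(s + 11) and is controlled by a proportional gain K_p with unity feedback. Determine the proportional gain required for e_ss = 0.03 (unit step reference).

K_p = 48.1

For a type-0 loop with proportional control, e_ss = 1/(1 + K_p·G_p(0)).
G_p(0) = 0.6727. Require 1/(1 + K_p·0.6727) = 0.03, so 1 + 0.6727·K_p = 33.33.
K_p = (33.33 − 1)/0.6727 = 48.1.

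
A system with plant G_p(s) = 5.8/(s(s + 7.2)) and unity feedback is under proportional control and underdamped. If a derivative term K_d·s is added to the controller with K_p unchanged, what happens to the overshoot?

With PD the characteristic equation becomes s² + (a + K·K_d)s + K·K_p = 0; the damping term grows, ζ rises, overshoot falls.

decrease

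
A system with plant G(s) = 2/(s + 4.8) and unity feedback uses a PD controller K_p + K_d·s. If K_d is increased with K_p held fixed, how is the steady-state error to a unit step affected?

unchanged

K_d affects only the transient (the s-coefficient); the DC loop gain, and hence e_ss, depends only on K_p.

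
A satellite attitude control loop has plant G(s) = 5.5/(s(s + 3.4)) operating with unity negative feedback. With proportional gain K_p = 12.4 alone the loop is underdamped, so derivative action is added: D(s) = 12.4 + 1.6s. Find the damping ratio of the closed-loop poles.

ζ = 0.739

Forward path: (12.4 + 1.6s)·5.5/(s(s+3.4)). The closed-loop characteristic equation is s² + (3.4 + 5.5·1.6)s + 5.5·12.4 = 0.
That is s² + 12.2s + 68.2 = 0, so ω_n = 8.258 rad/s and ζ = 12.2/(2·8.258) = 0.7386.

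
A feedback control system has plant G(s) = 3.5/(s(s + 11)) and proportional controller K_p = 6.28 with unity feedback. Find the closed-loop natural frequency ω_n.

ω_n = 4.69 rad/s

1 + K_p·G(s) = 0 gives s² + 11s + 21.98 = 0.
Matching s² + 2ζω_n s + ω_n²: ω_n = √21.98 = 4.688 rad/s and 2ζω_n = 11, so ζ = 11/(2·4.688) = 1.17.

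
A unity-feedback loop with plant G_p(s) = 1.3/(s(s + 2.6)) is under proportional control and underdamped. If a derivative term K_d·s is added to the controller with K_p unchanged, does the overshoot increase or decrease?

decrease

The derivative term adds K·K_d to the s-coefficient of the characteristic equation, raising 2ζω_n while ω_n is unchanged; ζ increases, so overshoot decreases.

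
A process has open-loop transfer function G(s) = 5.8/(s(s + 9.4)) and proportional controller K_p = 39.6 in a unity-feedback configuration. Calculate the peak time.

T_p = 0.218 s

The closed-loop denominator s² + 9.4s + 229.7 gives ω_n = √229.7 = 15.16 and ζ = 9.4/(2ω_n) = 0.3101.
Damped frequency ω_d = ω_n√(1−ζ²) = 14.41 rad/s, so peak time T_p = π/ω_d = 0.218 s.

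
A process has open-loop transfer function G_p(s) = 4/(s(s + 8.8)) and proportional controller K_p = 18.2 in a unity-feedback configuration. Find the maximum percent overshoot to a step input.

15.1%

The closed-loop denominator s² + 8.8s + 72.8 gives ω_n = √72.8 = 8.532 and ζ = 8.8/(2ω_n) = 0.5157.
%OS = 100·exp(−πζ/√(1−ζ²)) = 100·exp(−π·0.5157/√0.7341) = 15.1%.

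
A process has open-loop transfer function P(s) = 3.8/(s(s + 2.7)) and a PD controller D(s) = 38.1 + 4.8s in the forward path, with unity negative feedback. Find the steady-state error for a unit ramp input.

The loop has one pole at the origin (type 1). Velocity error constant K_v = lim_{s→0} s·D(s)P(s) = 38.1·3.8/2.7 = 53.62.
Steady-state error to a unit ramp: e_ss = 1/K_v = 0.0186.

0.0186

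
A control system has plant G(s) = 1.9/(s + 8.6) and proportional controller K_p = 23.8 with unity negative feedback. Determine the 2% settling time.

T_s ≈ 0.0743 s

Closed-loop transfer function: T(s) = K_p·G(s)/(1 + K_p·G(s)) = 45.22/(s + 8.6 + 45.22) = 45.22/(s + 53.82).
Time constant τ = 1/53.82 = 0.01858 s, so the 2% settling time is about 4τ = 0.0743 s.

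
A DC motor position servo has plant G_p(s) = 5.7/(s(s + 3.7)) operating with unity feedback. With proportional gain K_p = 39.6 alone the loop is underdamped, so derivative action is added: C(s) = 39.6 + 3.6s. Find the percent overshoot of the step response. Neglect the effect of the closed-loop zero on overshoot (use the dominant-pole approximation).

1.39%

Forward path: (39.6 + 3.6s)·5.7/(s(s+3.7)). The closed-loop characteristic equation is s² + (3.7 + 5.7·3.6)s + 5.7·39.6 = 0.
That is s² + 24.22s + 225.7 = 0, so ω_n = 15.02 rad/s and ζ = 24.22/(2·15.02) = 0.806.
%OS = 100·exp(−πζ/√(1−ζ²)) = 1.39%.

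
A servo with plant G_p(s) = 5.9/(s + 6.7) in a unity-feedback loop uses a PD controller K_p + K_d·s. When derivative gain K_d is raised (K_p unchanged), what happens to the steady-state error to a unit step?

unchanged

K_d affects only the transient (the s-coefficient); the DC loop gain, and hence e_ss, depends only on K_p.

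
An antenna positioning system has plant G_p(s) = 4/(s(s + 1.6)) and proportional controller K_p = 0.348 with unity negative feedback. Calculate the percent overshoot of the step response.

Closed-loop characteristic equation: s² + 1.6s + 1.392 = 0, so ω_n = 1.18 rad/s and ζ = 1.6/(2·1.18) = 0.6781.
%OS = 100·exp(−πζ/√(1−ζ²)) = 100·exp(−π·0.6781/√0.5402) = 5.51%.

5.51%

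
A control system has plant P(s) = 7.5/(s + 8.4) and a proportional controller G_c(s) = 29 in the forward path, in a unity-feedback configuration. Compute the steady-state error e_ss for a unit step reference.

0.0372

The loop is type 0. Static position error constant K_pos = G_c(0)·P(0) = 29·0.8929 = 25.89.
Steady-state error to a unit step: e_ss = 1/(1+K_pos) = 1/26.89 = 0.0372.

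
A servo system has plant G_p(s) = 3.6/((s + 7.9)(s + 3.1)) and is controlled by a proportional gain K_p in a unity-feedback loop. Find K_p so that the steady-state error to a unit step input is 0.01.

The loop is type 0, so e_ss(step) = 1/(1 + K_pos) with K_pos = K_p·G_p(0).
G_p(0) = 0.147. Require 1/(1 + K_p·0.147) = 0.01, so 1 + 0.147·K_p = 100.
K_p = (100 − 1)/0.147 = 673.

K_p = 673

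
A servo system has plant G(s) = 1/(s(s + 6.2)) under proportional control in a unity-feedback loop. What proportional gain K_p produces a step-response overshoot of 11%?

From %OS = 100·exp(−πζ/√(1−ζ²)) = 11%, ζ = −ln(0.11)/√(π²+ln²(0.11)) = 0.5749.
Characteristic equation s² + 6.2s + 1K_p = 0 gives ζ = 6.2/(2√(1K_p)).
Setting ζ = 0.5749: √(1K_p) = 6.2/(2·0.5749) = 5.392, so K_p = 29.08/1 = 29.1.

K_p = 29.1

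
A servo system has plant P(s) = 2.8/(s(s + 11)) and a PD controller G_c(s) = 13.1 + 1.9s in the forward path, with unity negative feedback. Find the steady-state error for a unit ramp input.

0.3

The loop has one pole at the origin (type 1). Velocity error constant K_v = lim_{s→0} s·G_c(s)P(s) = 13.1·2.8/11 = 3.335.
Steady-state error to a unit ramp: e_ss = 1/K_v = 0.3.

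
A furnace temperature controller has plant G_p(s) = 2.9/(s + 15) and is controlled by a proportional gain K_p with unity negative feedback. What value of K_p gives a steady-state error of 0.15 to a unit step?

K_p = 29.3

Steady-state error for a unit step on this type-0 loop is 1/(1 + K_p·G_p(0)).
G_p(0) = 0.1933. Require 1/(1 + K_p·0.1933) = 0.15, so 1 + 0.1933·K_p = 6.667.
K_p = (6.667 − 1)/0.1933 = 29.3.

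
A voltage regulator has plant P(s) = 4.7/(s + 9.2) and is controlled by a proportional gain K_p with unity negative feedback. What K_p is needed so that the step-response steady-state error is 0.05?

Steady-state error for a unit step on this type-0 loop is 1/(1 + K_p·P(0)).
P(0) = 0.5109. Require 1/(1 + K_p·0.5109) = 0.05, so 1 + 0.5109·K_p = 20.
K_p = (20 − 1)/0.5109 = 37.2.

K_p = 37.2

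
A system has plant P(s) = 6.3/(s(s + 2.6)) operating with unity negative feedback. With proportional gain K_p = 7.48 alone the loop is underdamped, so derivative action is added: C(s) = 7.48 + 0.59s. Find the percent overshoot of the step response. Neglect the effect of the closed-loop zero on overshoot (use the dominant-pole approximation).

Forward path: (7.48 + 0.59s)·6.3/(s(s+2.6)). The closed-loop characteristic equation is s² + (2.6 + 6.3·0.59)s + 6.3·7.48 = 0.
That is s² + 6.317s + 47.12 = 0, so ω_n = 6.865 rad/s and ζ = 6.317/(2·6.865) = 0.4601.
%OS = 100·exp(−πζ/√(1−ζ²)) = 19.6%.

19.6%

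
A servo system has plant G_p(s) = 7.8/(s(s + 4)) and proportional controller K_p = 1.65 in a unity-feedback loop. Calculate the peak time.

T_p = 1.05 s

The closed-loop denominator s² + 4s + 12.87 gives ω_n = √12.87 = 3.587 and ζ = 4/(2ω_n) = 0.5575.
Damped frequency ω_d = ω_n√(1−ζ²) = 2.978 rad/s, so peak time T_p = π/ω_d = 1.05 s.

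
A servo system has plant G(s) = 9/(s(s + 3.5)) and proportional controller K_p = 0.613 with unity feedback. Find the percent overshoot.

From 1 + K_pG(s) = 0: s² + 3.5s + 5.517 = 0 ⇒ ω_n = 2.349, ζ = 0.7451.
%OS = 100·exp(−πζ/√(1−ζ²)) = 100·exp(−π·0.7451/√0.4449) = 2.99%.

2.99%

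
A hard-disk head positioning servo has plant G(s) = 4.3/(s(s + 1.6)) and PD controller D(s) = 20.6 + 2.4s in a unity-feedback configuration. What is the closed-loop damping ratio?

Forward path: (20.6 + 2.4s)·4.3/(s(s+1.6)). The closed-loop characteristic equation is s² + (1.6 + 4.3·2.4)s + 4.3·20.6 = 0.
That is s² + 11.92s + 88.58 = 0, so ω_n = 9.412 rad/s and ζ = 11.92/(2·9.412) = 0.6333.

ζ = 0.633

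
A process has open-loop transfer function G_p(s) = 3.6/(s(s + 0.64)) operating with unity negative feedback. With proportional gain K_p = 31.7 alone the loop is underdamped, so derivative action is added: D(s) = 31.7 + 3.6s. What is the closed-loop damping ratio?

ζ = 0.637

Forward path: (31.7 + 3.6s)·3.6/(s(s+0.64)). The closed-loop characteristic equation is s² + (0.64 + 3.6·3.6)s + 3.6·31.7 = 0.
That is s² + 13.6s + 114.1 = 0, so ω_n = 10.68 rad/s and ζ = 13.6/(2·10.68) = 0.6365.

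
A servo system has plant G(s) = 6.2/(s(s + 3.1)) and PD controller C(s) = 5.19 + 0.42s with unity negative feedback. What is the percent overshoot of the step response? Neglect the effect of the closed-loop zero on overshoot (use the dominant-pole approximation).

Forward path: (5.19 + 0.42s)·6.2/(s(s+3.1)). The closed-loop characteristic equation is s² + (3.1 + 6.2·0.42)s + 6.2·5.19 = 0.
That is s² + 5.704s + 32.18 = 0, so ω_n = 5.673 rad/s and ζ = 5.704/(2·5.673) = 0.5028.
%OS = 100·exp(−πζ/√(1−ζ²)) = 16.1%.

16.1%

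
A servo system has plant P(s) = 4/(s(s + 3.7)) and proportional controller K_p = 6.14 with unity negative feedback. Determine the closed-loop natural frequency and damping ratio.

The closed-loop denominator is s(s+3.7) + 6.14·4 = s² + 3.7s + 24.56.
So ω_n² = 24.56 ⇒ ω_n = 4.956 rad/s, and ζ = 3.7/(2ω_n) = 0.373.

ω_n = 4.96 rad/s, ζ = 0.373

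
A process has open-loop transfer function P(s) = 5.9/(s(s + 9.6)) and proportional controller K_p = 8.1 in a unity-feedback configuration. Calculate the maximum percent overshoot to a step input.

4.83%

From 1 + K_pP(s) = 0: s² + 9.6s + 47.79 = 0 ⇒ ω_n = 6.913, ζ = 0.6943.
%OS = 100·exp(−πζ/√(1−ζ²)) = 100·exp(−π·0.6943/√0.5179) = 4.83%.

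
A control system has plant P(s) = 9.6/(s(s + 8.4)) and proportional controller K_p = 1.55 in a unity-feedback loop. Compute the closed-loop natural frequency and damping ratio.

With unity feedback the closed-loop characteristic equation is s² + 8.4s + 1.55·9.6 = s² + 8.4s + 14.88 = 0.
Matching s² + 2ζω_n s + ω_n²: ω_n = √14.88 = 3.857 rad/s and 2ζω_n = 8.4, so ζ = 8.4/(2·3.857) = 1.09.

ω_n = 3.86 rad/s, ζ = 1.09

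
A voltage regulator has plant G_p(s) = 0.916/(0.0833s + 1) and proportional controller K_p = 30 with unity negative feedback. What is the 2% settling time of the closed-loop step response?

T_s ≈ 0.0117 s

Closed loop: T(s) = K_p·G_p/(1+K_p·G_p) = 27.48/(0.0833s + 1 + 27.48), with pole at s = −(1 + 27.48)/0.0833 = −341.9.
τ = 1/341.9 = 0.002925 s, so 2% settling time ≈ 4τ = 0.0117 s.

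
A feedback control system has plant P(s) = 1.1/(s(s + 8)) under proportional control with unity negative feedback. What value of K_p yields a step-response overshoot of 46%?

K_p = 253

From %OS = 100·exp(−πζ/√(1−ζ²)) = 46%, ζ = −ln(0.46)/√(π²+ln²(0.46)) = 0.24.
Characteristic equation s² + 8s + 1.1K_p = 0 gives ζ = 8/(2√(1.1K_p)).
Setting ζ = 0.24: √(1.1K_p) = 8/(2·0.24) = 16.67, so K_p = 277.9/1.1 = 253.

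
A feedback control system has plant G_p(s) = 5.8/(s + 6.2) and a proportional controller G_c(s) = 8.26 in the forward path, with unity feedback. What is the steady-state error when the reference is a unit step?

The loop is type 0. Static position error constant K_pos = G_c(0)·G_p(0) = 8.26·0.9355 = 7.727.
Steady-state error to a unit step: e_ss = 1/(1+K_pos) = 1/8.727 = 0.115.

0.115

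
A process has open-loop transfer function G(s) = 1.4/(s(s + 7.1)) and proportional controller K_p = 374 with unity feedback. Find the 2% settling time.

T_s ≈ 1.13 s

From 1 + K_pG(s) = 0: s² + 7.1s + 523.6 = 0 ⇒ ω_n = 22.88, ζ = 0.1551.
2% settling time T_s ≈ 4/(ζω_n) = 4/3.55 = 1.13 s.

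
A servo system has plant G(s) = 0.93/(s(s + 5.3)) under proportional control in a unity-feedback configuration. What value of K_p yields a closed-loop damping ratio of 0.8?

Closed-loop characteristic equation: s² + 5.3s + K_p·0.93 = 0.
So ω_n = √(0.93K_p) and 2ζω_n = 5.3, giving ζ = 5.3/(2√(0.93K_p)).
Setting ζ = 0.8: √(0.93K_p) = 5.3/(2·0.8) = 3.312, so K_p = 10.97/0.93 = 11.8.

K_p = 11.8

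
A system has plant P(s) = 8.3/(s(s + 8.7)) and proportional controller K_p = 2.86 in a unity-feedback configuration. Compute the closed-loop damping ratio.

With unity feedback the closed-loop characteristic equation is s² + 8.7s + 2.86·8.3 = s² + 8.7s + 23.74 = 0.
So ω_n² = 23.74 ⇒ ω_n = 4.872 rad/s, and ζ = 8.7/(2ω_n) = 0.893.

ζ = 0.893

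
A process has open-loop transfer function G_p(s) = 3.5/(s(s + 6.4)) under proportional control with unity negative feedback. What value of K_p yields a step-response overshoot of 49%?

K_p = 59.7

From %OS = 100·exp(−πζ/√(1−ζ²)) = 49%, ζ = −ln(0.49)/√(π²+ln²(0.49)) = 0.2214.
Characteristic equation s² + 6.4s + 3.5K_p = 0 gives ζ = 6.4/(2√(3.5K_p)).
Setting ζ = 0.2214: √(3.5K_p) = 6.4/(2·0.2214) = 14.45, so K_p = 208.8/3.5 = 59.7.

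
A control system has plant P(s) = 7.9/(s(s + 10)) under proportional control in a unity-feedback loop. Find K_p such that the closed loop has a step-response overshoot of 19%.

K_p = 14.5

From %OS = 100·exp(−πζ/√(1−ζ²)) = 19%, ζ = −ln(0.19)/√(π²+ln²(0.19)) = 0.4673.
Characteristic equation s² + 10s + 7.9K_p = 0 gives ζ = 10/(2√(7.9K_p)).
Setting ζ = 0.4673: √(7.9K_p) = 10/(2·0.4673) = 10.7, so K_p = 114.5/7.9 = 14.5.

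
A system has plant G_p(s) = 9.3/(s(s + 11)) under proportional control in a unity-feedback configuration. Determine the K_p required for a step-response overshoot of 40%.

From %OS = 100·exp(−πζ/√(1−ζ²)) = 40%, ζ = −ln(0.4)/√(π²+ln²(0.4)) = 0.28.
Characteristic equation s² + 11s + 9.3K_p = 0 gives ζ = 11/(2√(9.3K_p)).
Setting ζ = 0.28: √(9.3K_p) = 11/(2·0.28) = 19.64, so K_p = 385.8/9.3 = 41.5.

K_p = 41.5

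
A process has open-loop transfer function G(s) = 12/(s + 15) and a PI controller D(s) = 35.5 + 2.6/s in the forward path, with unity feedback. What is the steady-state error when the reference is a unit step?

The open loop D(s)G(s) has a pole at the origin (type 1), so the static position error constant is infinite and e_ss = 1/(1+∞) = 0.

0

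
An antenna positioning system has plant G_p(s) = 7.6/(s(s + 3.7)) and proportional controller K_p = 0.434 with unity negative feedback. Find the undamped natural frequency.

ω_n = 1.82 rad/s

With unity feedback the closed-loop characteristic equation is s² + 3.7s + 0.434·7.6 = s² + 3.7s + 3.298 = 0.
So ω_n² = 3.298 ⇒ ω_n = 1.816 rad/s, and ζ = 3.7/(2ω_n) = 1.02.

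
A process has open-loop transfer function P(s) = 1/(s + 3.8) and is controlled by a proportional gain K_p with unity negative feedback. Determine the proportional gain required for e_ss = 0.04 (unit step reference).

Steady-state error for a unit step on this type-0 loop is 1/(1 + K_p·P(0)).
P(0) = 0.2632. Require 1/(1 + K_p·0.2632) = 0.04, so 1 + 0.2632·K_p = 25.
K_p = (25 − 1)/0.2632 = 91.2.

K_p = 91.2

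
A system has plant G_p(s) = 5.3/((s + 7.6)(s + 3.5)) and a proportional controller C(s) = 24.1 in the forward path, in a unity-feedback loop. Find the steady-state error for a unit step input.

The loop is type 0. Static position error constant K_pos = C(0)·G_p(0) = 24.1·0.1992 = 4.802.
Steady-state error to a unit step: e_ss = 1/(1+K_pos) = 1/5.802 = 0.172.

0.172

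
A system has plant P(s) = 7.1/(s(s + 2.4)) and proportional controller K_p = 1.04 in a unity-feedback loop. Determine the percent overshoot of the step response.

From 1 + K_pP(s) = 0: s² + 2.4s + 7.384 = 0 ⇒ ω_n = 2.717, ζ = 0.4416.
%OS = 100·exp(−πζ/√(1−ζ²)) = 100·exp(−π·0.4416/√0.805) = 21.3%.

21.3%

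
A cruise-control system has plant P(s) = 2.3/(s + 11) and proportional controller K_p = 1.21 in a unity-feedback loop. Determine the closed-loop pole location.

Closed-loop transfer function: T(s) = K_p·P(s)/(1 + K_p·P(s)) = 2.783/(s + 11 + 2.783) = 2.783/(s + 13.78).
The closed-loop pole is at s = −13.78.

s = -13.78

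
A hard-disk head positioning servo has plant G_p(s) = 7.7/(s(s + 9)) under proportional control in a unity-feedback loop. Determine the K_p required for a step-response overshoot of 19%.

From %OS = 100·exp(−πζ/√(1−ζ²)) = 19%, ζ = −ln(0.19)/√(π²+ln²(0.19)) = 0.4673.
Characteristic equation s² + 9s + 7.7K_p = 0 gives ζ = 9/(2√(7.7K_p)).
Setting ζ = 0.4673: √(7.7K_p) = 9/(2·0.4673) = 9.629, so K_p = 92.71/7.7 = 12.

K_p = 12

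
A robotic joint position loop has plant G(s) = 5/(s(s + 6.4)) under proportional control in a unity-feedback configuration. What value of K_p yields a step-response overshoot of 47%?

K_p = 37.5

From %OS = 100·exp(−πζ/√(1−ζ²)) = 47%, ζ = −ln(0.47)/√(π²+ln²(0.47)) = 0.2337.
Characteristic equation s² + 6.4s + 5K_p = 0 gives ζ = 6.4/(2√(5K_p)).
Setting ζ = 0.2337: √(5K_p) = 6.4/(2·0.2337) = 13.69, so K_p = 187.5/5 = 37.5.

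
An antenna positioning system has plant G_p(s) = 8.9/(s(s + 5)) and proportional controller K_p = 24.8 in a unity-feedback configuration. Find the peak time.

Closed-loop characteristic equation: s² + 5s + 220.7 = 0, so ω_n = 14.86 rad/s and ζ = 5/(2·14.86) = 0.1683.
Damped frequency ω_d = ω_n√(1−ζ²) = 14.64 rad/s, so peak time T_p = π/ω_d = 0.215 s.

T_p = 0.215 s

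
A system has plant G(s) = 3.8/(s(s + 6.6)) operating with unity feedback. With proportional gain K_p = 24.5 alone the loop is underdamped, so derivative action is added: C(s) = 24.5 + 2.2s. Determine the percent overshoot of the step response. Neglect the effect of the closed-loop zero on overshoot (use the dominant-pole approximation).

Forward path: (24.5 + 2.2s)·3.8/(s(s+6.6)). The closed-loop characteristic equation is s² + (6.6 + 3.8·2.2)s + 3.8·24.5 = 0.
That is s² + 14.96s + 93.1 = 0, so ω_n = 9.649 rad/s and ζ = 14.96/(2·9.649) = 0.7752.
%OS = 100·exp(−πζ/√(1−ζ²)) = 2.12%.

2.12%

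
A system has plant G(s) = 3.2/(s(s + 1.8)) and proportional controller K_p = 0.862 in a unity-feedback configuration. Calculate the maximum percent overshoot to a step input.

13.2%

Closed-loop characteristic equation: s² + 1.8s + 2.758 = 0, so ω_n = 1.661 rad/s and ζ = 1.8/(2·1.661) = 0.5419.
%OS = 100·exp(−πζ/√(1−ζ²)) = 100·exp(−π·0.5419/√0.7064) = 13.2%.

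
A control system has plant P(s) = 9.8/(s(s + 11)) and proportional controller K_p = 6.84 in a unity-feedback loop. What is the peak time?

T_p = 0.518 s

The closed-loop denominator s² + 11s + 67.03 gives ω_n = √67.03 = 8.187 and ζ = 11/(2ω_n) = 0.6718.
Damped frequency ω_d = ω_n√(1−ζ²) = 6.065 rad/s, so peak time T_p = π/ω_d = 0.518 s.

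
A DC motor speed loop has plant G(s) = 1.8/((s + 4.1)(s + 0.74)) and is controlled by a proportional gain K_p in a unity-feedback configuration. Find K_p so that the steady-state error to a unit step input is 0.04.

K_p = 40.5

For a type-0 loop with proportional control, e_ss = 1/(1 + K_p·G(0)).
G(0) = 0.5933. Require 1/(1 + K_p·0.5933) = 0.04, so 1 + 0.5933·K_p = 25.
K_p = (25 − 1)/0.5933 = 40.5.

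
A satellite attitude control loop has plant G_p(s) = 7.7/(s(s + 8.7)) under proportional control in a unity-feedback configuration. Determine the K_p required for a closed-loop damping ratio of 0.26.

Closed-loop characteristic equation: s² + 8.7s + K_p·7.7 = 0.
So ω_n = √(7.7K_p) and 2ζω_n = 8.7, giving ζ = 8.7/(2√(7.7K_p)).
Setting ζ = 0.26: √(7.7K_p) = 8.7/(2·0.26) = 16.73, so K_p = 279.9/7.7 = 36.4.

K_p = 36.4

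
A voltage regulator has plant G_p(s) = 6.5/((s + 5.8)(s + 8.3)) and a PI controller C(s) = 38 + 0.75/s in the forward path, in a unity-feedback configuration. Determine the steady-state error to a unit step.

0

The open loop C(s)G_p(s) has a pole at the origin (type 1), so the static position error constant is infinite and e_ss = 1/(1+∞) = 0.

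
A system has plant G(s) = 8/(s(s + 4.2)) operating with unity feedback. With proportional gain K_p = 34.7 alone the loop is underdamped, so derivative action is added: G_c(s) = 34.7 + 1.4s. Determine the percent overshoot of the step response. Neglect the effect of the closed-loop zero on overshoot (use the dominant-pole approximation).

19.5%

Forward path: (34.7 + 1.4s)·8/(s(s+4.2)). The closed-loop characteristic equation is s² + (4.2 + 8·1.4)s + 8·34.7 = 0.
That is s² + 15.4s + 277.6 = 0, so ω_n = 16.66 rad/s and ζ = 15.4/(2·16.66) = 0.4621.
%OS = 100·exp(−πζ/√(1−ζ²)) = 19.5%.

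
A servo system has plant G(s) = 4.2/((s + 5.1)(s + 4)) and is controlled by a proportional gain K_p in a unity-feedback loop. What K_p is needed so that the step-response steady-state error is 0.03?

K_p = 157

Steady-state error for a unit step on this type-0 loop is 1/(1 + K_p·G(0)).
G(0) = 0.2059. Require 1/(1 + K_p·0.2059) = 0.03, so 1 + 0.2059·K_p = 33.33.
K_p = (33.33 − 1)/0.2059 = 157.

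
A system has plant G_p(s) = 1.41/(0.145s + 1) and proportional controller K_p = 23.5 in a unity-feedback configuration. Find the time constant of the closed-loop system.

Closed loop: T(s) = K_p·G_p/(1+K_p·G_p) = 33.13/(0.145s + 1 + 33.13), with pole at s = −(1 + 33.13)/0.145 = −235.4.
Closed-loop time constant τ = 1/235.4 = 0.00425 s.

τ = 0.00425 s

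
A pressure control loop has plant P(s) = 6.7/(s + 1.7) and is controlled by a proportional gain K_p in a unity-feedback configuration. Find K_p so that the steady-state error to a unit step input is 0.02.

The loop is type 0, so e_ss(step) = 1/(1 + K_pos) with K_pos = K_p·P(0).
P(0) = 3.941. Require 1/(1 + K_p·3.941) = 0.02, so 1 + 3.941·K_p = 50.
K_p = (50 − 1)/3.941 = 12.4.

K_p = 12.4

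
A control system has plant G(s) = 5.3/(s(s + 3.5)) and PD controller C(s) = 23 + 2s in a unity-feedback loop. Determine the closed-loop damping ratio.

Forward path: (23 + 2s)·5.3/(s(s+3.5)). The closed-loop characteristic equation is s² + (3.5 + 5.3·2)s + 5.3·23 = 0.
That is s² + 14.1s + 121.9 = 0, so ω_n = 11.04 rad/s and ζ = 14.1/(2·11.04) = 0.6385.

ζ = 0.639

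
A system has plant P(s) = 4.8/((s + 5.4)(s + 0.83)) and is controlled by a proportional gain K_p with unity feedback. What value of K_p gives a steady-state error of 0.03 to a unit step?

K_p = 30.2

For a type-0 loop with proportional control, e_ss = 1/(1 + K_p·P(0)).
P(0) = 1.071. Require 1/(1 + K_p·1.071) = 0.03, so 1 + 1.071·K_p = 33.33.
K_p = (33.33 − 1)/1.071 = 30.2.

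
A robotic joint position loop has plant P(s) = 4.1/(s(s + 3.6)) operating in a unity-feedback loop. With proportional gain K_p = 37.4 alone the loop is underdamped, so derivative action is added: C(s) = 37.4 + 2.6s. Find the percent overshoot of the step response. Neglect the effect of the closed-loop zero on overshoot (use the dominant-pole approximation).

10.9%

Forward path: (37.4 + 2.6s)·4.1/(s(s+3.6)). The closed-loop characteristic equation is s² + (3.6 + 4.1·2.6)s + 4.1·37.4 = 0.
That is s² + 14.26s + 153.3 = 0, so ω_n = 12.38 rad/s and ζ = 14.26/(2·12.38) = 0.5758.
%OS = 100·exp(−πζ/√(1−ζ²)) = 10.9%.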